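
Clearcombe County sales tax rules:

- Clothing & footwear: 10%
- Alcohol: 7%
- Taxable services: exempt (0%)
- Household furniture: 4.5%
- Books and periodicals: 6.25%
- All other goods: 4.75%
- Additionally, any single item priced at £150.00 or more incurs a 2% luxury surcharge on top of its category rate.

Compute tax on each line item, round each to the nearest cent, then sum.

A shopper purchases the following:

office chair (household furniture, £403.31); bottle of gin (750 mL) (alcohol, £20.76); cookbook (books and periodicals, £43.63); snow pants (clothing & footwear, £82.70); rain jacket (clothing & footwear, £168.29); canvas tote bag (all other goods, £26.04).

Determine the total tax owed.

£60.10

Office chair £403.31: household furniture → 4.5% + 2% surcharge = 6.5% → £26.22
Bottle of gin (750 mL) £20.76: alcohol → 7% → £1.45
Cookbook £43.63: books and periodicals → 6.25% → £2.73
Snow pants £82.70: clothing & footwear → 10% → £8.27
Rain jacket £168.29: clothing & footwear → 10% + 2% surcharge = 12% → £20.19
Canvas tote bag £26.04: all other goods → 4.75% → £1.24
Total tax = £26.22 + £1.45 + £2.73 + £8.27 + £20.19 + £1.24 = £60.10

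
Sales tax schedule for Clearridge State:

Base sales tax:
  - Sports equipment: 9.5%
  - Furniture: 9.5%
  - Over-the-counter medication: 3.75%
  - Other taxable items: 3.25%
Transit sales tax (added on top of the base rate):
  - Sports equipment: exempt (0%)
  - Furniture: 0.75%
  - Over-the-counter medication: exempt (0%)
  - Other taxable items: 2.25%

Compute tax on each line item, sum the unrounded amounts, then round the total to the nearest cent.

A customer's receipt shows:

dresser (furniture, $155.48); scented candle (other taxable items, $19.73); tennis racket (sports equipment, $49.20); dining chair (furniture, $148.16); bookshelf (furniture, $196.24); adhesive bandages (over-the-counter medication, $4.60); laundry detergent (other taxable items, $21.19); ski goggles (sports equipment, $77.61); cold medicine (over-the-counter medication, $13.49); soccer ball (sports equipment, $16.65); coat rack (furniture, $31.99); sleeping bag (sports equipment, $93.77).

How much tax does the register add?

$79.98

Dresser $155.48: furniture → 9.5% + 0.75% transit = 10.25% → $15.9367
Scented candle $19.73: other taxable items → 3.25% + 2.25% transit = 5.5% → $1.08515
Tennis racket $49.20: sports equipment → 9.5% + 0% transit = 9.5% → $4.674
Dining chair $148.16: furniture → 9.5% + 0.75% transit = 10.25% → $15.1864
Bookshelf $196.24: furniture → 9.5% + 0.75% transit = 10.25% → $20.1146
Adhesive bandages $4.60: over-the-counter medication → 3.75% + 0% transit = 3.75% → $0.1725
Laundry detergent $21.19: other taxable items → 3.25% + 2.25% transit = 5.5% → $1.16545
Ski goggles $77.61: sports equipment → 9.5% + 0% transit = 9.5% → $7.37295
Cold medicine $13.49: over-the-counter medication → 3.75% + 0% transit = 3.75% → $0.505875
Soccer ball $16.65: sports equipment → 9.5% + 0% transit = 9.5% → $1.58175
Coat rack $31.99: furniture → 9.5% + 0.75% transit = 10.25% → $3.278975
Sleeping bag $93.77: sports equipment → 9.5% + 0% transit = 9.5% → $8.90815
Unrounded tax sum = $79.9825 → $79.98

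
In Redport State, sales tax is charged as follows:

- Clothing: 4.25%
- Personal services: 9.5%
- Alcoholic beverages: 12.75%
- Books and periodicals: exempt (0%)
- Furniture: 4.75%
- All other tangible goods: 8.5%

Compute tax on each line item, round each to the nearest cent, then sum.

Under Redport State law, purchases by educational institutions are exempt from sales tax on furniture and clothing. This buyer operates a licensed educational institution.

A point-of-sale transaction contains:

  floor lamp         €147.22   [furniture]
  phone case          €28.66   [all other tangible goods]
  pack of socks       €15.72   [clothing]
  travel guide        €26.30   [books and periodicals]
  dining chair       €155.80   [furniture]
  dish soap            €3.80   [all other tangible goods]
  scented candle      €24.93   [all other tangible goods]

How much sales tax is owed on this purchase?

Floor lamp €147.22: furniture, buyer-exempt → 0% → €0.00
Phone case €28.66: all other tangible goods → 8.5% → €2.44
Pack of socks €15.72: clothing, buyer-exempt → 0% → €0.00
Travel guide €26.30: books and periodicals → 0% → €0.00
Dining chair €155.80: furniture, buyer-exempt → 0% → €0.00
Dish soap €3.80: all other tangible goods → 8.5% → €0.32
Scented candle €24.93: all other tangible goods → 8.5% → €2.12
Total tax = €2.44 + €0.32 + €2.12 = €4.88

€4.88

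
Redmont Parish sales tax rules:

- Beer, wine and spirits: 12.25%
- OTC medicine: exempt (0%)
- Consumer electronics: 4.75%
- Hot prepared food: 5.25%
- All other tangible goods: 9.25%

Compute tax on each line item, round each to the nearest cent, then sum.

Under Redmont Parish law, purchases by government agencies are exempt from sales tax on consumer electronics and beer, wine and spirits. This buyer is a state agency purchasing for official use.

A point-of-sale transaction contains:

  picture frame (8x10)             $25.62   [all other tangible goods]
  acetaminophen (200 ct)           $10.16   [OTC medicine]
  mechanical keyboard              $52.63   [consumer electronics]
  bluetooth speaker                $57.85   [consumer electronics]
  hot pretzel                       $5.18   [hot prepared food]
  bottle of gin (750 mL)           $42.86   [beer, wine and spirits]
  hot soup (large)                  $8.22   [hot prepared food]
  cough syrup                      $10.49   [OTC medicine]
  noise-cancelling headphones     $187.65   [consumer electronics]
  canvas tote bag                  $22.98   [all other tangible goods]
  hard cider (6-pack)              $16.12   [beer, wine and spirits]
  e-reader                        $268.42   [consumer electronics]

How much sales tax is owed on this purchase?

Picture frame (8x10) $25.62: all other tangible goods → 9.25% → $2.37
Acetaminophen (200 ct) $10.16: OTC medicine → 0% → $0.00
Mechanical keyboard $52.63: consumer electronics, buyer-exempt → 0% → $0.00
Bluetooth speaker $57.85: consumer electronics, buyer-exempt → 0% → $0.00
Hot pretzel $5.18: hot prepared food → 5.25% → $0.27
Bottle of gin (750 mL) $42.86: beer, wine and spirits, buyer-exempt → 0% → $0.00
Hot soup (large) $8.22: hot prepared food → 5.25% → $0.43
Cough syrup $10.49: OTC medicine → 0% → $0.00
Noise-cancelling headphones $187.65: consumer electronics, buyer-exempt → 0% → $0.00
Canvas tote bag $22.98: all other tangible goods → 9.25% → $2.13
Hard cider (6-pack) $16.12: beer, wine and spirits, buyer-exempt → 0% → $0.00
E-reader $268.42: consumer electronics, buyer-exempt → 0% → $0.00
Total tax = $2.37 + $0.27 + $0.43 + $2.13 = $5.20

$5.20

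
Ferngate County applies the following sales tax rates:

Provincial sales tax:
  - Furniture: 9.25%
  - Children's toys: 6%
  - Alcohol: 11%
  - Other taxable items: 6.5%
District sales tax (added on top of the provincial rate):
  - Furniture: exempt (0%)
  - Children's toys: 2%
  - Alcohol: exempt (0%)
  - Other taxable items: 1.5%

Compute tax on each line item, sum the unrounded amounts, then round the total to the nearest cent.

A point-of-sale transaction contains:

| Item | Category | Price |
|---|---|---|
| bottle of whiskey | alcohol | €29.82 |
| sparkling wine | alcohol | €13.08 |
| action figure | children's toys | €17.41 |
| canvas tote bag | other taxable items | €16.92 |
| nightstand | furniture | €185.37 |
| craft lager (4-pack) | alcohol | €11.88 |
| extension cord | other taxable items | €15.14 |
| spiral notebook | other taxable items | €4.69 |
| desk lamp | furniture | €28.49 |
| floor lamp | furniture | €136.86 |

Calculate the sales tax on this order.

Bottle of whiskey €29.82: alcohol → 11% + 0% district = 11% → €3.2802
Sparkling wine €13.08: alcohol → 11% + 0% district = 11% → €1.4388
Action figure €17.41: children's toys → 6% + 2% district = 8% → €1.3928
Canvas tote bag €16.92: other taxable items → 6.5% + 1.5% district = 8% → €1.3536
Nightstand €185.37: furniture → 9.25% + 0% district = 9.25% → €17.146725
Craft lager (4-pack) €11.88: alcohol → 11% + 0% district = 11% → €1.3068
Extension cord €15.14: other taxable items → 6.5% + 1.5% district = 8% → €1.2112
Spiral notebook €4.69: other taxable items → 6.5% + 1.5% district = 8% → €0.3752
Desk lamp €28.49: furniture → 9.25% + 0% district = 9.25% → €2.635325
Floor lamp €136.86: furniture → 9.25% + 0% district = 9.25% → €12.65955
Unrounded tax sum = €42.8002 → €42.80

€42.80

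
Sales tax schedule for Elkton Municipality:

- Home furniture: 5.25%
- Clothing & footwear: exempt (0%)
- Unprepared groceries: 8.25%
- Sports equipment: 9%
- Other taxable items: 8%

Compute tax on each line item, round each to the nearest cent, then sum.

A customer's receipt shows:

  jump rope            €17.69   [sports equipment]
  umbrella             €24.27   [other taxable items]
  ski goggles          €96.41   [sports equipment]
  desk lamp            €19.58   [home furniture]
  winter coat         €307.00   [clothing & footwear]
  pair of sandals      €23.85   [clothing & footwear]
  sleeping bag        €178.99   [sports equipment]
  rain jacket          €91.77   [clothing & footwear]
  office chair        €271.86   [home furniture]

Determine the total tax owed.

€43.62

Jump rope €17.69: sports equipment → 9% → €1.59
Umbrella €24.27: other taxable items → 8% → €1.94
Ski goggles €96.41: sports equipment → 9% → €8.68
Desk lamp €19.58: home furniture → 5.25% → €1.03
Winter coat €307.00: clothing & footwear → 0% → €0.00
Pair of sandals €23.85: clothing & footwear → 0% → €0.00
Sleeping bag €178.99: sports equipment → 9% → €16.11
Rain jacket €91.77: clothing & footwear → 0% → €0.00
Office chair €271.86: home furniture → 5.25% → €14.27
Total tax = €1.59 + €1.94 + €8.68 + €1.03 + €16.11 + €14.27 = €43.62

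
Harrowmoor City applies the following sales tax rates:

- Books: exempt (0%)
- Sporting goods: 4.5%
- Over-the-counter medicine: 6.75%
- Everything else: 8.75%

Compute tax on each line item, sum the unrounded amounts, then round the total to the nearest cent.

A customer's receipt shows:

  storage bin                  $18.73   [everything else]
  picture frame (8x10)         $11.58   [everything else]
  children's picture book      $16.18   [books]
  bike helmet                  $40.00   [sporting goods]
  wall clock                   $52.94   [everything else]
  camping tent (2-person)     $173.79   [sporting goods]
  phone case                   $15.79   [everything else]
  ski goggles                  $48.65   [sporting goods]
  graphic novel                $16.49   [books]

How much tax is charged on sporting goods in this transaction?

Bike helmet $40.00: sporting goods → 4.5% → $1.80
Camping tent (2-person) $173.79: sporting goods → 4.5% → $7.82055
Ski goggles $48.65: sporting goods → 4.5% → $2.18925
Tax on sporting goods: unrounded sum = $11.8098 → $11.81

$11.81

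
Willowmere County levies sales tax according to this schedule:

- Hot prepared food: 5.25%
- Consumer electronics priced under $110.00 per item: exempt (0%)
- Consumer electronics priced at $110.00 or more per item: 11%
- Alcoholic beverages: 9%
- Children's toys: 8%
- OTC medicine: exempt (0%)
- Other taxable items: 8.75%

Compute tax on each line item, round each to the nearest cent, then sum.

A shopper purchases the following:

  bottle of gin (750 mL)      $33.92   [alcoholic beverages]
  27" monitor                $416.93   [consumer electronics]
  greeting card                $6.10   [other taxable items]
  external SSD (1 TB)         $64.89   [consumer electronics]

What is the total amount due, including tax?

$571.28

Bottle of gin (750 mL) $33.92: alcoholic beverages → 9% → $3.05
27" monitor $416.93: consumer electronics, $110.00 or more → 11% → $45.86
Greeting card $6.10: other taxable items → 8.75% → $0.53
External SSD (1 TB) $64.89: consumer electronics, under $110.00 → 0% → $0.00
Subtotal = $521.84; tax = $49.44; total due = $571.28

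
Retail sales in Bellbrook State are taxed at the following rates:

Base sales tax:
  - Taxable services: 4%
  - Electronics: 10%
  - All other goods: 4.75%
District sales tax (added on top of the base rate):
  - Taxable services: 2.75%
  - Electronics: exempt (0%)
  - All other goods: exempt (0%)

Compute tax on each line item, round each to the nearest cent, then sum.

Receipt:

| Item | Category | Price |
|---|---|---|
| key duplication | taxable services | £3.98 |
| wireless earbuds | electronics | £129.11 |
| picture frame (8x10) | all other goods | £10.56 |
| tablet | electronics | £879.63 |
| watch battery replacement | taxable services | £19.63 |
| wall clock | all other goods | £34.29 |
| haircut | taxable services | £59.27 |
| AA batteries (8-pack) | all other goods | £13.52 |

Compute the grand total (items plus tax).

Key duplication £3.98: taxable services → 4% + 2.75% district = 6.75% → £0.27
Wireless earbuds £129.11: electronics → 10% + 0% district = 10% → £12.91
Picture frame (8x10) £10.56: all other goods → 4.75% + 0% district = 4.75% → £0.50
Tablet £879.63: electronics → 10% + 0% district = 10% → £87.96
Watch battery replacement £19.63: taxable services → 4% + 2.75% district = 6.75% → £1.33
Wall clock £34.29: all other goods → 4.75% + 0% district = 4.75% → £1.63
Haircut £59.27: taxable services → 4% + 2.75% district = 6.75% → £4.00
AA batteries (8-pack) £13.52: all other goods → 4.75% + 0% district = 4.75% → £0.64
Subtotal = £1149.99; tax = £109.24; total due = £1259.23

£1259.23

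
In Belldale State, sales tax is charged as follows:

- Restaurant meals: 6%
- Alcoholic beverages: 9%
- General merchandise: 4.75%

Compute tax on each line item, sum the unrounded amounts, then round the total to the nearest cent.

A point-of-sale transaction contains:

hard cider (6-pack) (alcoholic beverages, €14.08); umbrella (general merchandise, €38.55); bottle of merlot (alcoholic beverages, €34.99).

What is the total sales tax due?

Hard cider (6-pack) €14.08: alcoholic beverages → 9% → €1.2672
Umbrella €38.55: general merchandise → 4.75% → €1.831125
Bottle of merlot €34.99: alcoholic beverages → 9% → €3.1491
Unrounded tax sum = €6.247425 → €6.25

€6.25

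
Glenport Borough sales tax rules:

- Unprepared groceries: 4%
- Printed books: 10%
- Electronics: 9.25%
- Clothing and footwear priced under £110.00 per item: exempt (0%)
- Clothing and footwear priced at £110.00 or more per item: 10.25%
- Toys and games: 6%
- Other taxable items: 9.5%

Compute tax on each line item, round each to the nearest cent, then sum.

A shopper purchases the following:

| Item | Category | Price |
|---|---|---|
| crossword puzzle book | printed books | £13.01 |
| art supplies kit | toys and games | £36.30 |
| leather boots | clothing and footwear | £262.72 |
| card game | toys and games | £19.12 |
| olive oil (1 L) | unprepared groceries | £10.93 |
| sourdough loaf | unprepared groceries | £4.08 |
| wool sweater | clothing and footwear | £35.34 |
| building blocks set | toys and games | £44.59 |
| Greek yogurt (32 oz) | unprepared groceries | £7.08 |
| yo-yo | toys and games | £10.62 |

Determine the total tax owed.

Crossword puzzle book £13.01: printed books → 10% → £1.30
Art supplies kit £36.30: toys and games → 6% → £2.18
Leather boots £262.72: clothing and footwear, £110.00 or more → 10.25% → £26.93
Card game £19.12: toys and games → 6% → £1.15
Olive oil (1 L) £10.93: unprepared groceries → 4% → £0.44
Sourdough loaf £4.08: unprepared groceries → 4% → £0.16
Wool sweater £35.34: clothing and footwear, under £110.00 → 0% → £0.00
Building blocks set £44.59: toys and games → 6% → £2.68
Greek yogurt (32 oz) £7.08: unprepared groceries → 4% → £0.28
Yo-yo £10.62: toys and games → 6% → £0.64
Total tax = £1.30 + £2.18 + £26.93 + £1.15 + £0.44 + £0.16 + £2.68 + £0.28 + £0.64 = £35.76

£35.76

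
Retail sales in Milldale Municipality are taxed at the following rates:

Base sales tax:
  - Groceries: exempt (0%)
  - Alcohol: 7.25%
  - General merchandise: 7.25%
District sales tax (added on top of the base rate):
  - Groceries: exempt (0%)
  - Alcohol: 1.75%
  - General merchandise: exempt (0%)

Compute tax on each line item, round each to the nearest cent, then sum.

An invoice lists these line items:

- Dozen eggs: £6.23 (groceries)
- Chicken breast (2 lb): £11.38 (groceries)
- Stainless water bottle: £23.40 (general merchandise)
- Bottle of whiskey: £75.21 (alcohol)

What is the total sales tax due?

Dozen eggs £6.23: groceries → 0% + 0% district = 0% → £0.00
Chicken breast (2 lb) £11.38: groceries → 0% + 0% district = 0% → £0.00
Stainless water bottle £23.40: general merchandise → 7.25% + 0% district = 7.25% → £1.70
Bottle of whiskey £75.21: alcohol → 7.25% + 1.75% district = 9% → £6.77
Total tax = £1.70 + £6.77 = £8.47

£8.47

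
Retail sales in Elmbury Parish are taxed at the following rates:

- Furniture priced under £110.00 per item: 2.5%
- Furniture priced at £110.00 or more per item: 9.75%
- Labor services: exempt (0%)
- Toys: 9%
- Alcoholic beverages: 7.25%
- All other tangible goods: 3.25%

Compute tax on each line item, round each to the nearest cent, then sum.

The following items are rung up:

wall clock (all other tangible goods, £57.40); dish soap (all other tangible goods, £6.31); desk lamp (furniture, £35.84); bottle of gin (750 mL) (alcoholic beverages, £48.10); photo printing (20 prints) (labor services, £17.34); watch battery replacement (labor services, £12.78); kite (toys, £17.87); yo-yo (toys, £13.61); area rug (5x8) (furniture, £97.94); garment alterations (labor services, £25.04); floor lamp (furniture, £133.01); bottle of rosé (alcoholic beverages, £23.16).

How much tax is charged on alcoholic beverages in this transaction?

£5.17

Bottle of gin (750 mL) £48.10: alcoholic beverages → 7.25% → £3.49
Bottle of rosé £23.16: alcoholic beverages → 7.25% → £1.68
Tax on alcoholic beverages = £3.49 + £1.68 = £5.17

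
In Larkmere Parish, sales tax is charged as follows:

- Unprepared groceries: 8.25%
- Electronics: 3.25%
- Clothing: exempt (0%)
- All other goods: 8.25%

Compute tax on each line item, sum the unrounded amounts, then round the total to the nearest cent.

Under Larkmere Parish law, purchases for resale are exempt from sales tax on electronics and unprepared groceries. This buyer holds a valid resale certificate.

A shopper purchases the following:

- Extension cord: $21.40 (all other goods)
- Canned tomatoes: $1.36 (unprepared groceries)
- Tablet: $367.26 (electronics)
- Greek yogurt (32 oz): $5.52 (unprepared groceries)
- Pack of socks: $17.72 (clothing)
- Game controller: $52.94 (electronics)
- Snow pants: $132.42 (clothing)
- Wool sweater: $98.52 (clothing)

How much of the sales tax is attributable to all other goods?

$1.77

Extension cord $21.40: all other goods → 8.25% → $1.7655
Tax on all other goods: unrounded sum = $1.7655 → $1.77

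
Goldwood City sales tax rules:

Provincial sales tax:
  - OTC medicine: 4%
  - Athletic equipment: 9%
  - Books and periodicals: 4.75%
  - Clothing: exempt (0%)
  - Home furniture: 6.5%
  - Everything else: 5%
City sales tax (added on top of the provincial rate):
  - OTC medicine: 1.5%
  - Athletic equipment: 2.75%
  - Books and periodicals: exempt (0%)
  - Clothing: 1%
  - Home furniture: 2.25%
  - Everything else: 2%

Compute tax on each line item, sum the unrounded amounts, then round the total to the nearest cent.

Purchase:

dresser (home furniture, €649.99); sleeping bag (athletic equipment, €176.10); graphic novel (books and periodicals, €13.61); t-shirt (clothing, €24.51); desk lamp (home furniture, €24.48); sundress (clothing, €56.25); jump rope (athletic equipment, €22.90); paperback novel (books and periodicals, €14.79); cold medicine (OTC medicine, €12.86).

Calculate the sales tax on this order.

Dresser €649.99: home furniture → 6.5% + 2.25% city = 8.75% → €56.874125
Sleeping bag €176.10: athletic equipment → 9% + 2.75% city = 11.75% → €20.69175
Graphic novel €13.61: books and periodicals → 4.75% + 0% city = 4.75% → €0.646475
T-shirt €24.51: clothing → 0% + 1% city = 1% → €0.2451
Desk lamp €24.48: home furniture → 6.5% + 2.25% city = 8.75% → €2.142
Sundress €56.25: clothing → 0% + 1% city = 1% → €0.5625
Jump rope €22.90: athletic equipment → 9% + 2.75% city = 11.75% → €2.69075
Paperback novel €14.79: books and periodicals → 4.75% + 0% city = 4.75% → €0.702525
Cold medicine €12.86: OTC medicine → 4% + 1.5% city = 5.5% → €0.7073
Unrounded tax sum = €85.262525 → €85.26

€85.26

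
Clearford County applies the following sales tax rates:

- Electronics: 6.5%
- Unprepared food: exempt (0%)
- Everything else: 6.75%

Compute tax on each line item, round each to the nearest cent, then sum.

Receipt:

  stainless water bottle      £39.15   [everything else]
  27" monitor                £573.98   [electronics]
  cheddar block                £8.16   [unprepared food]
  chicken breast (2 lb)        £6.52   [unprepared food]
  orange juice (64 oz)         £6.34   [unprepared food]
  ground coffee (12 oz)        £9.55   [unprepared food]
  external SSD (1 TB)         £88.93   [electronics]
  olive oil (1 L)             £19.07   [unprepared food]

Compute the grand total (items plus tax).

Stainless water bottle £39.15: everything else → 6.75% → £2.64
27" monitor £573.98: electronics → 6.5% → £37.31
Cheddar block £8.16: unprepared food → 0% → £0.00
Chicken breast (2 lb) £6.52: unprepared food → 0% → £0.00
Orange juice (64 oz) £6.34: unprepared food → 0% → £0.00
Ground coffee (12 oz) £9.55: unprepared food → 0% → £0.00
External SSD (1 TB) £88.93: electronics → 6.5% → £5.78
Olive oil (1 L) £19.07: unprepared food → 0% → £0.00
Subtotal = £751.70; tax = £45.73; total due = £797.43

£797.43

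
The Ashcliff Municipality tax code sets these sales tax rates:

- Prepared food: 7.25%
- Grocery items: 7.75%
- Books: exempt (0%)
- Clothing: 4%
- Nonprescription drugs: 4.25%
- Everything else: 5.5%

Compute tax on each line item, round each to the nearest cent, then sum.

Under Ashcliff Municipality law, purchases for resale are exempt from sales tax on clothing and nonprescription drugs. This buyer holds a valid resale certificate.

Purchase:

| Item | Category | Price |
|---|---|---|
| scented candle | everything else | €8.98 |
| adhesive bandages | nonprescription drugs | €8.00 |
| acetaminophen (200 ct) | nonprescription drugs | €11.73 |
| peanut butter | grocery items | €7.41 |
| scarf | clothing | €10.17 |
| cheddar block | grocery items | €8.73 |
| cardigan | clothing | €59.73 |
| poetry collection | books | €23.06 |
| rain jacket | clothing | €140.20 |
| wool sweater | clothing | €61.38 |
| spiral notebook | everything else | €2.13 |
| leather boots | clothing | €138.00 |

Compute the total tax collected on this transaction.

Scented candle €8.98: everything else → 5.5% → €0.49
Adhesive bandages €8.00: nonprescription drugs, buyer-exempt → 0% → €0.00
Acetaminophen (200 ct) €11.73: nonprescription drugs, buyer-exempt → 0% → €0.00
Peanut butter €7.41: grocery items → 7.75% → €0.57
Scarf €10.17: clothing, buyer-exempt → 0% → €0.00
Cheddar block €8.73: grocery items → 7.75% → €0.68
Cardigan €59.73: clothing, buyer-exempt → 0% → €0.00
Poetry collection €23.06: books → 0% → €0.00
Rain jacket €140.20: clothing, buyer-exempt → 0% → €0.00
Wool sweater €61.38: clothing, buyer-exempt → 0% → €0.00
Spiral notebook €2.13: everything else → 5.5% → €0.12
Leather boots €138.00: clothing, buyer-exempt → 0% → €0.00
Total tax = €0.49 + €0.57 + €0.68 + €0.12 = €1.86

€1.86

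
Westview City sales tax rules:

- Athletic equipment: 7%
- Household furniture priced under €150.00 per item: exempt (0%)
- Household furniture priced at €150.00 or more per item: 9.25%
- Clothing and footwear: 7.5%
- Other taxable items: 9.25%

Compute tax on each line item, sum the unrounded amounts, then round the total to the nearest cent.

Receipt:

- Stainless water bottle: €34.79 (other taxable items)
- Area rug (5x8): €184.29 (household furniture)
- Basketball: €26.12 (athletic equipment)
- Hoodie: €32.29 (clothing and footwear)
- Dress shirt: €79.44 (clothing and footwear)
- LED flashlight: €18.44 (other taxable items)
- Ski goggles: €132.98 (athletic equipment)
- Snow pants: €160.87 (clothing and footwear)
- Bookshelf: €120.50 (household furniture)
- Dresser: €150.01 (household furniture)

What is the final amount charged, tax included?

Stainless water bottle €34.79: other taxable items → 9.25% → €3.218075
Area rug (5x8) €184.29: household furniture, €150.00 or more → 9.25% → €17.046825
Basketball €26.12: athletic equipment → 7% → €1.8284
Hoodie €32.29: clothing and footwear → 7.5% → €2.42175
Dress shirt €79.44: clothing and footwear → 7.5% → €5.958
LED flashlight €18.44: other taxable items → 9.25% → €1.7057
Ski goggles €132.98: athletic equipment → 7% → €9.3086
Snow pants €160.87: clothing and footwear → 7.5% → €12.06525
Bookshelf €120.50: household furniture, under €150.00 → 0% → €0.00
Dresser €150.01: household furniture, €150.00 or more → 9.25% → €13.875925
Subtotal = €939.73; unrounded tax = €67.428525 → €67.43; total due = €1007.16

€1007.16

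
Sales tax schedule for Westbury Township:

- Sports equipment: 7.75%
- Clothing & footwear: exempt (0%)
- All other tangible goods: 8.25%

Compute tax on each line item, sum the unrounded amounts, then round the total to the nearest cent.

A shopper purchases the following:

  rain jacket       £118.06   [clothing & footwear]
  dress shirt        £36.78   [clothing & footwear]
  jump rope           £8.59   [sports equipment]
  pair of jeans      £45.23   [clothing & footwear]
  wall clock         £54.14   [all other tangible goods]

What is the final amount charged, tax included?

Rain jacket £118.06: clothing & footwear → 0% → £0.00
Dress shirt £36.78: clothing & footwear → 0% → £0.00
Jump rope £8.59: sports equipment → 7.75% → £0.665725
Pair of jeans £45.23: clothing & footwear → 0% → £0.00
Wall clock £54.14: all other tangible goods → 8.25% → £4.46655
Subtotal = £262.80; unrounded tax = £5.132275 → £5.13; total due = £267.93

£267.93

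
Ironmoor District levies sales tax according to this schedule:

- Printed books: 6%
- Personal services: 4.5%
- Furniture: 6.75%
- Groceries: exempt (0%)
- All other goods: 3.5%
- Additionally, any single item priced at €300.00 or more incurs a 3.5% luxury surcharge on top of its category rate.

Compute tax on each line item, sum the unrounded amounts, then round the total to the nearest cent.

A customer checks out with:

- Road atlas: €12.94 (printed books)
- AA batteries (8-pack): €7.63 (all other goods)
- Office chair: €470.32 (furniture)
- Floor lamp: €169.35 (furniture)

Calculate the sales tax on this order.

Road atlas €12.94: printed books → 6% → €0.7764
AA batteries (8-pack) €7.63: all other goods → 3.5% → €0.26705
Office chair €470.32: furniture → 6.75% + 3.5% surcharge = 10.25% → €48.2078
Floor lamp €169.35: furniture → 6.75% → €11.431125
Unrounded tax sum = €60.682375 → €60.68

€60.68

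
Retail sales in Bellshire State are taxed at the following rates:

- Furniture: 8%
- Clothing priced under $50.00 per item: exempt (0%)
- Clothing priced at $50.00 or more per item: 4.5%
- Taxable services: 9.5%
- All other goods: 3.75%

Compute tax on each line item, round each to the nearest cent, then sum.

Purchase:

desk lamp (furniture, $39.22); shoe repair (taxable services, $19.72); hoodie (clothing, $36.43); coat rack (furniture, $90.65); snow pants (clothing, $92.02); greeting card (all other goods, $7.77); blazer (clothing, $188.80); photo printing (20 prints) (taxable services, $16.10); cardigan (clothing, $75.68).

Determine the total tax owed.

Desk lamp $39.22: furniture → 8% → $3.14
Shoe repair $19.72: taxable services → 9.5% → $1.87
Hoodie $36.43: clothing, under $50.00 → 0% → $0.00
Coat rack $90.65: furniture → 8% → $7.25
Snow pants $92.02: clothing, $50.00 or more → 4.5% → $4.14
Greeting card $7.77: all other goods → 3.75% → $0.29
Blazer $188.80: clothing, $50.00 or more → 4.5% → $8.50
Photo printing (20 prints) $16.10: taxable services → 9.5% → $1.53
Cardigan $75.68: clothing, $50.00 or more → 4.5% → $3.41
Total tax = $3.14 + $1.87 + $7.25 + $4.14 + $0.29 + $8.50 + $1.53 + $3.41 = $30.13

$30.13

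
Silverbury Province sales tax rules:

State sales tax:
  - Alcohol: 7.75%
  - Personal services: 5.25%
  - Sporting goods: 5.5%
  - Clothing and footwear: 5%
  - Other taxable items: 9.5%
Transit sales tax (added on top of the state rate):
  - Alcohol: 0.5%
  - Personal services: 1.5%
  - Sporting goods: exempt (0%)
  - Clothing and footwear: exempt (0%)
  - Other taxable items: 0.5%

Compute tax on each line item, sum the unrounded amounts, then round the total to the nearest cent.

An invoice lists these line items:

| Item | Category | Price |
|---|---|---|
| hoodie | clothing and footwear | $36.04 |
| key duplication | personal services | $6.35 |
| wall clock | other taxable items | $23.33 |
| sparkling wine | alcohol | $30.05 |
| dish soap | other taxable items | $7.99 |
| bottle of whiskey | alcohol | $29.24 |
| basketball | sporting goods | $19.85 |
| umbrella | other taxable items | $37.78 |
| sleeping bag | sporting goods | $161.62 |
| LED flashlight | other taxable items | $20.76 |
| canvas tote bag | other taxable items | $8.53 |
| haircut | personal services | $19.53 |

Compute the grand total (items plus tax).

Hoodie $36.04: clothing and footwear → 5% + 0% transit = 5% → $1.802
Key duplication $6.35: personal services → 5.25% + 1.5% transit = 6.75% → $0.428625
Wall clock $23.33: other taxable items → 9.5% + 0.5% transit = 10% → $2.333
Sparkling wine $30.05: alcohol → 7.75% + 0.5% transit = 8.25% → $2.479125
Dish soap $7.99: other taxable items → 9.5% + 0.5% transit = 10% → $0.799
Bottle of whiskey $29.24: alcohol → 7.75% + 0.5% transit = 8.25% → $2.4123
Basketball $19.85: sporting goods → 5.5% + 0% transit = 5.5% → $1.09175
Umbrella $37.78: other taxable items → 9.5% + 0.5% transit = 10% → $3.778
Sleeping bag $161.62: sporting goods → 5.5% + 0% transit = 5.5% → $8.8891
LED flashlight $20.76: other taxable items → 9.5% + 0.5% transit = 10% → $2.076
Canvas tote bag $8.53: other taxable items → 9.5% + 0.5% transit = 10% → $0.853
Haircut $19.53: personal services → 5.25% + 1.5% transit = 6.75% → $1.318275
Subtotal = $401.07; unrounded tax = $28.260175 → $28.26; total due = $429.33

$429.33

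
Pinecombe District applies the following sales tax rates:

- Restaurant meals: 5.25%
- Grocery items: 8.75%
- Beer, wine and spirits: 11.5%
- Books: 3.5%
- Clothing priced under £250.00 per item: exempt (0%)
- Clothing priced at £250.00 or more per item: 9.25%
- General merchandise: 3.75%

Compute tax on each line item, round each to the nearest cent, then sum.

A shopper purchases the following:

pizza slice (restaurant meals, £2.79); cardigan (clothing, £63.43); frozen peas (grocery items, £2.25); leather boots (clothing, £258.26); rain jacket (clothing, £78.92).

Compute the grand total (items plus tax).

£429.89

Pizza slice £2.79: restaurant meals → 5.25% → £0.15
Cardigan £63.43: clothing, under £250.00 → 0% → £0.00
Frozen peas £2.25: grocery items → 8.75% → £0.20
Leather boots £258.26: clothing, £250.00 or more → 9.25% → £23.89
Rain jacket £78.92: clothing, under £250.00 → 0% → £0.00
Subtotal = £405.65; tax = £24.24; total due = £429.89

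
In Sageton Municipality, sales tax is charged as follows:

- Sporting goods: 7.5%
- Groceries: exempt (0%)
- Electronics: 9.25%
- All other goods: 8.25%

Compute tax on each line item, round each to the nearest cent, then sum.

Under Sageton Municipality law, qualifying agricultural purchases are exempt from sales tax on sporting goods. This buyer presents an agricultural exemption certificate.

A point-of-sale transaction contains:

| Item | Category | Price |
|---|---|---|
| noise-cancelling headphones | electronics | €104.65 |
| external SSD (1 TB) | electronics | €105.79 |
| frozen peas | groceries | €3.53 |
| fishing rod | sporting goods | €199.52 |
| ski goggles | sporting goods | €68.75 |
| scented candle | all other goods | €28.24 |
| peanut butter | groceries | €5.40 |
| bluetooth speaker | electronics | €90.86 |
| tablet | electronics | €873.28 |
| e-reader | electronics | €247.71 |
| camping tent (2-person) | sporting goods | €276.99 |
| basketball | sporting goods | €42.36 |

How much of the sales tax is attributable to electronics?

Noise-cancelling headphones €104.65: electronics → 9.25% → €9.68
External SSD (1 TB) €105.79: electronics → 9.25% → €9.79
Bluetooth speaker €90.86: electronics → 9.25% → €8.40
Tablet €873.28: electronics → 9.25% → €80.78
E-reader €247.71: electronics → 9.25% → €22.91
Tax on electronics = €9.68 + €9.79 + €8.40 + €80.78 + €22.91 = €131.56

€131.56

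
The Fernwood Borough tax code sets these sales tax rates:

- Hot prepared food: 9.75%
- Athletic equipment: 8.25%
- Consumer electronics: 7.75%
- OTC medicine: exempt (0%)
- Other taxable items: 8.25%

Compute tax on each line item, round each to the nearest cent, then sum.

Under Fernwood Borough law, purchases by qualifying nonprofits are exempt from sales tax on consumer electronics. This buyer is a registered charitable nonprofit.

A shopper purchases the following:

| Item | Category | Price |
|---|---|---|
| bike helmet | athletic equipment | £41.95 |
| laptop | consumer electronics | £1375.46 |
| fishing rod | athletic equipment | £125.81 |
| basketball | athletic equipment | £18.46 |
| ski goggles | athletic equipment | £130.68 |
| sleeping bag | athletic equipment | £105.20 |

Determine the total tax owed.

£34.82

Bike helmet £41.95: athletic equipment → 8.25% → £3.46
Laptop £1375.46: consumer electronics, buyer-exempt → 0% → £0.00
Fishing rod £125.81: athletic equipment → 8.25% → £10.38
Basketball £18.46: athletic equipment → 8.25% → £1.52
Ski goggles £130.68: athletic equipment → 8.25% → £10.78
Sleeping bag £105.20: athletic equipment → 8.25% → £8.68
Total tax = £3.46 + £10.38 + £1.52 + £10.78 + £8.68 = £34.82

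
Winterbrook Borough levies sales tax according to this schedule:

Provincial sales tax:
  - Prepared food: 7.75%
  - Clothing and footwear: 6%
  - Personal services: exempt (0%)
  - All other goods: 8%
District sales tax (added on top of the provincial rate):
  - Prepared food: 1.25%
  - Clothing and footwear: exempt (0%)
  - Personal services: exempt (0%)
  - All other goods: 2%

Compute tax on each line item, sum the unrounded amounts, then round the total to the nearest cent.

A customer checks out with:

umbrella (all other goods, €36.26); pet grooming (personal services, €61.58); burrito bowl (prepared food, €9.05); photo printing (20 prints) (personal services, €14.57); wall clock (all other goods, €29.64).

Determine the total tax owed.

€7.40

Umbrella €36.26: all other goods → 8% + 2% district = 10% → €3.626
Pet grooming €61.58: personal services → 0% + 0% district = 0% → €0.00
Burrito bowl €9.05: prepared food → 7.75% + 1.25% district = 9% → €0.8145
Photo printing (20 prints) €14.57: personal services → 0% + 0% district = 0% → €0.00
Wall clock €29.64: all other goods → 8% + 2% district = 10% → €2.964
Unrounded tax sum = €7.4045 → €7.40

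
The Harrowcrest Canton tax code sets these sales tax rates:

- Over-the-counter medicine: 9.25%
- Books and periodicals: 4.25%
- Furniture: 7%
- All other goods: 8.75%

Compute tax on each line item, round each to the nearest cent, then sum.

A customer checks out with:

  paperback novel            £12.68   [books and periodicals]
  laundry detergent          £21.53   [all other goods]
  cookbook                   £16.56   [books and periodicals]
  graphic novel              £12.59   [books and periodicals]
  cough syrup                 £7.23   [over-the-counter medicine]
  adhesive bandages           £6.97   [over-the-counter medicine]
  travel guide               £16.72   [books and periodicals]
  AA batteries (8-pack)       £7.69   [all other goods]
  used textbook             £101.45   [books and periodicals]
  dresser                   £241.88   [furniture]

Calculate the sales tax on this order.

Paperback novel £12.68: books and periodicals → 4.25% → £0.54
Laundry detergent £21.53: all other goods → 8.75% → £1.88
Cookbook £16.56: books and periodicals → 4.25% → £0.70
Graphic novel £12.59: books and periodicals → 4.25% → £0.54
Cough syrup £7.23: over-the-counter medicine → 9.25% → £0.67
Adhesive bandages £6.97: over-the-counter medicine → 9.25% → £0.64
Travel guide £16.72: books and periodicals → 4.25% → £0.71
AA batteries (8-pack) £7.69: all other goods → 8.75% → £0.67
Used textbook £101.45: books and periodicals → 4.25% → £4.31
Dresser £241.88: furniture → 7% → £16.93
Total tax = £0.54 + £1.88 + £0.70 + £0.54 + £0.67 + £0.64 + £0.71 + £0.67 + £4.31 + £16.93 = £27.59

£27.59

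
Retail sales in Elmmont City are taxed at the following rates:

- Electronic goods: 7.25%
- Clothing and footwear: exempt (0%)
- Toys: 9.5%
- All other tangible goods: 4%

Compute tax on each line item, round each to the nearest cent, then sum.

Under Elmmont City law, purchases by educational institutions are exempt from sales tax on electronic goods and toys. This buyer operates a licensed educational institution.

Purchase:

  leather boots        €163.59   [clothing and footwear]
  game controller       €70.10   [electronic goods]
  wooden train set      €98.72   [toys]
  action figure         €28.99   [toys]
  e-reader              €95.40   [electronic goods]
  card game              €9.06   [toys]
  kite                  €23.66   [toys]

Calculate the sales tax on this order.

Leather boots €163.59: clothing and footwear → 0% → €0.00
Game controller €70.10: electronic goods, buyer-exempt → 0% → €0.00
Wooden train set €98.72: toys, buyer-exempt → 0% → €0.00
Action figure €28.99: toys, buyer-exempt → 0% → €0.00
E-reader €95.40: electronic goods, buyer-exempt → 0% → €0.00
Card game €9.06: toys, buyer-exempt → 0% → €0.00
Kite €23.66: toys, buyer-exempt → 0% → €0.00
Total tax = €0.00

€0.00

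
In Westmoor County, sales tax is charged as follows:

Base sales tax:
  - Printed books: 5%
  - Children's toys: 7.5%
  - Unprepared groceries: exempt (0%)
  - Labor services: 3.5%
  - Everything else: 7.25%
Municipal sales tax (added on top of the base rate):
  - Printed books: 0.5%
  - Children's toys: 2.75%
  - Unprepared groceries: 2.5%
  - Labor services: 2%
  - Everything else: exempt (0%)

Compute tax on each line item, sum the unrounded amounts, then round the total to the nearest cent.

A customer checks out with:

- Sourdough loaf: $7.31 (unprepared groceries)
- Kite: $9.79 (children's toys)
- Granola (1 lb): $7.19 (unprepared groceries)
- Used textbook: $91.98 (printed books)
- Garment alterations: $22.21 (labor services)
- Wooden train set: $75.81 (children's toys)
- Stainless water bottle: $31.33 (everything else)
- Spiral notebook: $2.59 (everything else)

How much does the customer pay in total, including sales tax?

Sourdough loaf $7.31: unprepared groceries → 0% + 2.5% municipal = 2.5% → $0.18275
Kite $9.79: children's toys → 7.5% + 2.75% municipal = 10.25% → $1.003475
Granola (1 lb) $7.19: unprepared groceries → 0% + 2.5% municipal = 2.5% → $0.17975
Used textbook $91.98: printed books → 5% + 0.5% municipal = 5.5% → $5.0589
Garment alterations $22.21: labor services → 3.5% + 2% municipal = 5.5% → $1.22155
Wooden train set $75.81: children's toys → 7.5% + 2.75% municipal = 10.25% → $7.770525
Stainless water bottle $31.33: everything else → 7.25% + 0% municipal = 7.25% → $2.271425
Spiral notebook $2.59: everything else → 7.25% + 0% municipal = 7.25% → $0.187775
Subtotal = $248.21; unrounded tax = $17.87615 → $17.88; total due = $266.09

$266.09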